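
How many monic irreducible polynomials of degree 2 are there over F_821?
There are 336610 monic irreducible polynomials of degree 2 over F_821

Each element of F_{821^2} that lies in no proper subfield is a root of exactly one monic irreducible of degree 2 over F_821, and each such polynomial has 2 distinct roots in F_{821^2}. By Möbius inversion the count is N_821(2) = (1/2) Σ_{d|2} μ(2/d) · 821^d = (1/2)(μ(2)·821^1 + μ(1)·821^2) = 673220/2 = 336610.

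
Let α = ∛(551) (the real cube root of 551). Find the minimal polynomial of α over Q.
m_α(x) = x^3 - 551

α satisfies α^3 = 551, so x^3 - 551 annihilates α. By the rational root test, a rational root p/q (in lowest terms) of x^3 - 551 would satisfy p^3 = 551 q^3, forcing q = 1 and p^3 = 551; but 551 is not a perfect cube, contradiction. A monic cubic over Q with no rational root is irreducible (any nontrivial factorization would include a linear factor). Hence x^3 - 551 is the minimal polynomial of α, and in particular [Q(α):Q] = 3.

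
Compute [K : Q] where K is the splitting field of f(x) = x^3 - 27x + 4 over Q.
[K : Q] = 6

By the rational root test, any rational root of the monic integer polynomial f(x) = x^3 - 27x + 4 must be an integer dividing the constant term 4, i.e. one of ±{1, 2, 4}. Evaluating: f(1) = -22, f(-1) = 30, f(2) = -42, f(-2) = 50, f(4) = -40, f(-4) = 48; none is 0, so f has no rational root and is therefore irreducible over Q (a cubic with no linear factor over a field is irreducible). For an irreducible cubic, the Galois group is A_3 or S_3 according as the discriminant disc(f) = -4a^3 - 27b^2 = -4·(-27)^3 - 27·(4)^2 = 78300 is or is not a square in Q. Here disc(f) = 78300 is not a perfect square in Q, so the Galois group of f over Q is not contained in A_3 and must be all of S_3. The splitting field has degree |S_3| = 6 over Q, so [K : Q] = 6.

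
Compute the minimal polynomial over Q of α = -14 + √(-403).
m_α(x) = x^2 + 28x + 599

From α + 14 = √(-403), squaring gives (α + 14)^2 = -403, i.e. α^2 + 28α + 196 = -403, so α^2 + 28α + 599 = 0. The discriminant of x^2 + 28x + 599 is (28)^2 - 4·(599) = 784 - 2396 = -1612, and 4·(-403) is not a perfect square in Q since -403 is squarefree and ≠ 1. Hence x^2 + 28x + 599 is irreducible over Q and is the minimal polynomial of α.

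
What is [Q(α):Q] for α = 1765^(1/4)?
[Q(α):Q] = 4

α is a root of x^4 - 1765. By Eisenstein's criterion at the prime p = 5 (which divides the constant term 1765 but p^2 = 25 does not, since 1765 is squarefree), x^4 - 1765 is irreducible over Q. Hence [Q(α):Q] = 4.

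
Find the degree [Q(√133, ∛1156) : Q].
[Q(√133, ∛1156) : Q] = 6

Let L = Q(√133, ∛1156). Since Q(√133) ⊂ L and [Q(√133):Q] = 2, the tower law gives 2 | [L:Q]. Likewise Q(∛1156) ⊂ L with [Q(∛1156):Q] = 3 (because 1156 is not a perfect cube), so 3 | [L:Q]. As gcd(2,3) = 1, [L:Q] is divisible by 6. Conversely L is generated over Q by √133 and ∛1156, so [L:Q] ≤ 2·3 = 6. Therefore [Q(√133, ∛1156) : Q] = 6.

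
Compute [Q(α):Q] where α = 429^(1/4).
[Q(α):Q] = 4

α is a root of x^4 - 429. By Eisenstein's criterion at the prime p = 3 (which divides the constant term 429 but p^2 = 9 does not, since 429 is squarefree), x^4 - 429 is irreducible over Q. Hence [Q(α):Q] = 4.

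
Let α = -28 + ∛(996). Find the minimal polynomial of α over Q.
m_α(x) = x^3 + 84x^2 + 2352x + 20956

Set β = α + 28 = ∛(996), so β^3 = 996. Then (α + 28)^3 - 996 = 0, i.e. α is a root of g(x) = (x + 28)^3 - 996 = x^3 + 84x^2 + 2352x + 20956. Since g(x) = h(x + 28) where h(x) = x^3 - 996, and h is irreducible over Q (because 996 is not a perfect cube, so h has no rational root, and a monic cubic with no rational root is irreducible), g is also irreducible (irreducibility is preserved under the substitution x → x + 28). Hence m_α(x) = x^3 + 84x^2 + 2352x + 20956.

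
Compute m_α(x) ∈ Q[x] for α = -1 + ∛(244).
m_α(x) = x^3 + 3x^2 + 3x - 243

Set β = α + 1 = ∛(244), so β^3 = 244. Then (α + 1)^3 - 244 = 0, i.e. α is a root of g(x) = (x + 1)^3 - 244 = x^3 + 3x^2 + 3x - 243. Since g(x) = h(x + 1) where h(x) = x^3 - 244, and h is irreducible over Q (because 244 is not a perfect cube, so h has no rational root, and a monic cubic with no rational root is irreducible), g is also irreducible (irreducibility is preserved under the substitution x → x + 1). Hence m_α(x) = x^3 + 3x^2 + 3x - 243.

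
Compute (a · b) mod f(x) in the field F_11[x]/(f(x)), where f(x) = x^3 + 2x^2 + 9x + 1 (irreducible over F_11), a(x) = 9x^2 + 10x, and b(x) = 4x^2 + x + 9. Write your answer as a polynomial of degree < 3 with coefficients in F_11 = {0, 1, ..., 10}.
a · b ≡ 8x + 1 (mod f(x))

Multiply in F_11[x]: a(x)·b(x) = (9x^2 + 10x)·(4x^2 + x + 9) = 3x^4 + 5x^3 + 3x^2 + 2x. This has degree ≥ 3, so divide by f(x) over F_11: 3x^4 + 5x^3 + 3x^2 + 2x = (3x + 10)·(x^3 + 2x^2 + 9x + 1) + (8x + 1). Hence a·b ≡ 8x + 1 (mod f). (F_11[x]/(f) is a field with 11^3 = 1331 elements since f is irreducible of degree 3.)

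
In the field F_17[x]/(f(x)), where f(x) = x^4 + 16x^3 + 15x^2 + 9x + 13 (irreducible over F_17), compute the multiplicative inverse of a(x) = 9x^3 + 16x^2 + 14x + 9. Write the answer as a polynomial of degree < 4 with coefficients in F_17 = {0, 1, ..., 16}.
a(x)^(-1) ≡ 2x^3 + 13x^2 + 10x + 3 (mod f(x))

Since f is irreducible over F_17, F_17[x]/(f) is a field and a(x) ≠ 0 has an inverse. Apply the extended Euclidean algorithm to f(x) and a(x) in F_17[x]: f(x) = (2x + 2)·a(x) + (6x^2 + 14x + 12);  a(x) = (10x + 2)·(6x^2 + 14x + 12) + (2x + 2);  (6x^2 + 14x + 12) = (3x + 4)·(2x + 2) + (4). The last nonzero remainder is the constant 4 = gcd(f, a) in F_17. Back-substituting through the division chain expresses 4 = s(x)·a(x) + t(x)·f(x) with s(x) ≡ 8x^3 + x^2 + 6x + 12 (mod f), so (8x^3 + x^2 + 6x + 12)·a(x) ≡ 4 (mod f). Multiplying by 4^(-1) ≡ 13 in F_17 gives a(x)^(-1) ≡ 13·(8x^3 + x^2 + 6x + 12) ≡ 2x^3 + 13x^2 + 10x + 3 (mod f). Check: (9x^3 + 16x^2 + 14x + 9)·(2x^3 + 13x^2 + 10x + 3) = x^6 + 13x^5 + 3x^4 + 13x^3 + 16x^2 + 13x + 10 ≡ 1 (mod x^4 + 16x^3 + 15x^2 + 9x + 13).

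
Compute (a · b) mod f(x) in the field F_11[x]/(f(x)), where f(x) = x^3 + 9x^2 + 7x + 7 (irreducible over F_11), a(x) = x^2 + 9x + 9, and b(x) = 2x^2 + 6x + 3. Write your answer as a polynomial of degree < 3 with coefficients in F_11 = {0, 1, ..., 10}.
a · b ≡ 7x^2 + 3x + 7 (mod f(x))

Multiply in F_11[x]: a(x)·b(x) = (x^2 + 9x + 9)·(2x^2 + 6x + 3) = 2x^4 + 2x^3 + 9x^2 + 4x + 5. This has degree ≥ 3, so divide by f(x) over F_11: 2x^4 + 2x^3 + 9x^2 + 4x + 5 = (2x + 6)·(x^3 + 9x^2 + 7x + 7) + (7x^2 + 3x + 7). Hence a·b ≡ 7x^2 + 3x + 7 (mod f). (F_11[x]/(f) is a field with 11^3 = 1331 elements since f is irreducible of degree 3.)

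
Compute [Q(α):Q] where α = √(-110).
[Q(α):Q] = 2

[Q(α):Q] equals the degree of the minimal polynomial of α. Here α^2 = -110 and x^2 + 110 is irreducible (d = -110 is squarefree, ≠ 1, hence not a square), so deg(m_α) = 2. Thus [Q(α):Q] = 2.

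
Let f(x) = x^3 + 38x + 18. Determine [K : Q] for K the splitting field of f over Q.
[K : Q] = 6

By the rational root test, any rational root of the monic integer polynomial f(x) = x^3 + 38x + 18 must be an integer dividing the constant term 18, i.e. one of ±{1, 2, 3, 6, 9, 18}. Evaluating: f(1) = 57, f(-1) = -21, f(2) = 102, f(-2) = -66, f(3) = 159, f(-3) = -123, f(6) = 462, f(-6) = -426, f(9) = 1089, f(-9) = -1053, f(18) = 6534, f(-18) = -6498; none is 0, so f has no rational root and is therefore irreducible over Q (a cubic with no linear factor over a field is irreducible). For an irreducible cubic, the Galois group is A_3 or S_3 according as the discriminant disc(f) = -4a^3 - 27b^2 = -4·(38)^3 - 27·(18)^2 = -228236 is or is not a square in Q. Here disc(f) = -228236 is not a perfect square in Q, so the Galois group of f over Q is not contained in A_3 and must be all of S_3. The splitting field has degree |S_3| = 6 over Q, so [K : Q] = 6.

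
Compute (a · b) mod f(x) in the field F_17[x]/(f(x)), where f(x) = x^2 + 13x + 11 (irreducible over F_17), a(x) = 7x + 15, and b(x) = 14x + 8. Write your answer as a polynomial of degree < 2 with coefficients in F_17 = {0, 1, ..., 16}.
a · b ≡ 12x + 11 (mod f(x))

Multiply in F_17[x]: a(x)·b(x) = (7x + 15)·(14x + 8) = 13x^2 + 11x + 1. This has degree ≥ 2, so divide by f(x) over F_17: 13x^2 + 11x + 1 = (13)·(x^2 + 13x + 11) + (12x + 11). Hence a·b ≡ 12x + 11 (mod f). (F_17[x]/(f) is a field with 17^2 = 289 elements since f is irreducible of degree 2.)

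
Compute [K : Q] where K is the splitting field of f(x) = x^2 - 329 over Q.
[K : Q] = 2

f(x) = x^2 - 329 factors as (x - √329)(x + √329). The splitting field is K = Q(√329). Since 329 is squarefree and > 1, it is not a perfect square, so x^2 - 329 is irreducible over Q and [Q(√329) : Q] = 2. Hence [K : Q] = 2.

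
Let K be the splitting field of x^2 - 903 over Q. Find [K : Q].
[K : Q] = 2

f(x) = x^2 - 903 factors as (x - √903)(x + √903). The splitting field is K = Q(√903). Since 903 is squarefree and > 1, it is not a perfect square, so x^2 - 903 is irreducible over Q and [Q(√903) : Q] = 2. Hence [K : Q] = 2.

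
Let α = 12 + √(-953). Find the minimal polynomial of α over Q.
m_α(x) = x^2 - 24x + 1097

From α - 12 = √(-953), squaring gives (α - 12)^2 = -953, i.e. α^2 - 24α + 144 = -953, so α^2 - 24α + 1097 = 0. The discriminant of x^2 - 24x + 1097 is (-24)^2 - 4·(1097) = 576 - 4388 = -3812, and 4·(-953) is not a perfect square in Q since -953 is squarefree and ≠ 1. Hence x^2 - 24x + 1097 is irreducible over Q and is the minimal polynomial of α.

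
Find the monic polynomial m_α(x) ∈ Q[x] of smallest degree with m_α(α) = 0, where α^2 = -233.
m_α(x) = x^2 + 233

α satisfies α^2 + 233 = 0, so x^2 + 233 annihilates α. Since d = -233 is squarefree and ≠ 1, it is not a perfect square in Q, so x^2 + 233 has no rational root and is therefore irreducible over Q (a degree-2 polynomial over a field is irreducible iff it has no root). Hence m_α(x) = x^2 + 233.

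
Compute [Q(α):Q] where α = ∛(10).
[Q(α):Q] = 3

The minimal polynomial of α is x^3 - 10, irreducible over Q since 10 is not a perfect cube (so x^3 - 10 has no rational root). Hence [Q(α):Q] = deg(m_α) = 3.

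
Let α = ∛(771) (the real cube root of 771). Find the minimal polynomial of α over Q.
m_α(x) = x^3 - 771

α satisfies α^3 = 771, so x^3 - 771 annihilates α. By the rational root test, a rational root p/q (in lowest terms) of x^3 - 771 would satisfy p^3 = 771 q^3, forcing q = 1 and p^3 = 771; but 771 is not a perfect cube, contradiction. A monic cubic over Q with no rational root is irreducible (any nontrivial factorization would include a linear factor). Hence x^3 - 771 is the minimal polynomial of α, and in particular [Q(α):Q] = 3.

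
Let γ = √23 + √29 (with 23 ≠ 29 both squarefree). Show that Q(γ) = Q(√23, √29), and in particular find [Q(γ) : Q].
[Q(γ) : Q] = 4 (equivalently, Q(γ) = Q(√23, √29))

Obviously Q(γ) ⊆ Q(√23, √29), and [Q(√23, √29):Q] = 4 (since 23, 29 are distinct squarefree integers > 1 with 667 not a perfect square). To show equality we compute the minimal polynomial of γ. From γ = √23 + √29: γ^2 = 23 + 2√(667) + 29 = 52 + 2√(667), so γ^2 - 52 = 2√(667); squaring, (γ^2 - 52)^2 = 4·667, i.e. γ^4 - 104γ^2 + 2704 - 2668 = 0, i.e. γ^4 - 104γ^2 + 36 = 0. So γ is a root of x^4 - 104x^2 + 36. This polynomial is irreducible over Q: it has no rational root (each ±√23 ± √29 is irrational), and any factorization into two quadratics over Q would force √(667) ∈ Q (pairing opposite roots) or √23, √29 ∈ Q (other pairings), all impossible. Hence [Q(γ):Q] = 4 = [Q(√23, √29):Q], so Q(γ) = Q(√23, √29).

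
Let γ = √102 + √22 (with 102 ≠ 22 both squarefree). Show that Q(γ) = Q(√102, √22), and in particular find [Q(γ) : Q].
[Q(γ) : Q] = 4 (equivalently, Q(γ) = Q(√102, √22))

Obviously Q(γ) ⊆ Q(√102, √22), and [Q(√102, √22):Q] = 4 (since 102, 22 are distinct squarefree integers > 1 with 2244 not a perfect square). To show equality we compute the minimal polynomial of γ. From γ = √102 + √22: γ^2 = 102 + 2√(2244) + 22 = 124 + 2√(2244), so γ^2 - 124 = 2√(2244); squaring, (γ^2 - 124)^2 = 4·2244, i.e. γ^4 - 248γ^2 + 15376 - 8976 = 0, i.e. γ^4 - 248γ^2 + 6400 = 0. So γ is a root of x^4 - 248x^2 + 6400. This polynomial is irreducible over Q: it has no rational root (each ±√102 ± √22 is irrational), and any factorization into two quadratics over Q would force √(2244) ∈ Q (pairing opposite roots) or √102, √22 ∈ Q (other pairings), all impossible. Hence [Q(γ):Q] = 4 = [Q(√102, √22):Q], so Q(γ) = Q(√102, √22).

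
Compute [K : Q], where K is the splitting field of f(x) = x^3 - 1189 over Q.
[K : Q] = 6

The roots of x^3 - 1189 are ∛1189, ω∛1189, ω^2∛1189 where ω = e^(2πi/3) is a primitive cube root of unity, so K = Q(∛1189, ω). Now [Q(∛1189):Q] = 3 (since 1189 is not a perfect cube, x^3 - 1189 is irreducible) and [Q(ω):Q] = 2. Both 2 and 3 divide [K:Q], and [K:Q] ≤ 3·2 = 6, so [K:Q] = 6. (Equivalently: Q(∛1189) ⊂ R but ω ∉ R, so [K : Q(∛1189)] = 2.)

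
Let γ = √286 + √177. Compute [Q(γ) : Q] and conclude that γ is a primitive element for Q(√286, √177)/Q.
[Q(γ) : Q] = 4 (equivalently, Q(γ) = Q(√286, √177))

Obviously Q(γ) ⊆ Q(√286, √177), and [Q(√286, √177):Q] = 4 (since 286, 177 are distinct squarefree integers > 1 with 50622 not a perfect square). To show equality we compute the minimal polynomial of γ. From γ = √286 + √177: γ^2 = 286 + 2√(50622) + 177 = 463 + 2√(50622), so γ^2 - 463 = 2√(50622); squaring, (γ^2 - 463)^2 = 4·50622, i.e. γ^4 - 926γ^2 + 214369 - 202488 = 0, i.e. γ^4 - 926γ^2 + 11881 = 0. So γ is a root of x^4 - 926x^2 + 11881. This polynomial is irreducible over Q: it has no rational root (each ±√286 ± √177 is irrational), and any factorization into two quadratics over Q would force √(50622) ∈ Q (pairing opposite roots) or √286, √177 ∈ Q (other pairings), all impossible. Hence [Q(γ):Q] = 4 = [Q(√286, √177):Q], so Q(γ) = Q(√286, √177).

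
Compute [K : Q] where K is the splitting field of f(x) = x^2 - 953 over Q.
[K : Q] = 2

f(x) = x^2 - 953 factors as (x - √953)(x + √953). The splitting field is K = Q(√953). Since 953 is squarefree and > 1, it is not a perfect square, so x^2 - 953 is irreducible over Q and [Q(√953) : Q] = 2. Hence [K : Q] = 2.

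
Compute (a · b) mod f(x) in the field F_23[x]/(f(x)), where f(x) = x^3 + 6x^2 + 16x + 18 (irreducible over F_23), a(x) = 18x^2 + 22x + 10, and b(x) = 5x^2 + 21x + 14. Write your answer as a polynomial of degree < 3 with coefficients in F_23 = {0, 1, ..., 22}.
a · b ≡ 4x^2 + 6x + 18 (mod f(x))

Multiply in F_23[x]: a(x)·b(x) = (18x^2 + 22x + 10)·(5x^2 + 21x + 14) = 21x^4 + 5x^3 + 5x^2 + 12x + 2. This has degree ≥ 3, so divide by f(x) over F_23: 21x^4 + 5x^3 + 5x^2 + 12x + 2 = (21x + 17)·(x^3 + 6x^2 + 16x + 18) + (4x^2 + 6x + 18). Hence a·b ≡ 4x^2 + 6x + 18 (mod f). (F_23[x]/(f) is a field with 23^3 = 12167 elements since f is irreducible of degree 3.)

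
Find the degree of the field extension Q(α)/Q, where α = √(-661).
[Q(α):Q] = 2

[Q(α):Q] equals the degree of the minimal polynomial of α. Here α^2 = -661 and x^2 + 661 is irreducible (d = -661 is squarefree, ≠ 1, hence not a square), so deg(m_α) = 2. Thus [Q(α):Q] = 2.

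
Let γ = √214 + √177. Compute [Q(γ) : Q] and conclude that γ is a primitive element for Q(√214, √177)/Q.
[Q(γ) : Q] = 4 (equivalently, Q(γ) = Q(√214, √177))

Obviously Q(γ) ⊆ Q(√214, √177), and [Q(√214, √177):Q] = 4 (since 214, 177 are distinct squarefree integers > 1 with 37878 not a perfect square). To show equality we compute the minimal polynomial of γ. From γ = √214 + √177: γ^2 = 214 + 2√(37878) + 177 = 391 + 2√(37878), so γ^2 - 391 = 2√(37878); squaring, (γ^2 - 391)^2 = 4·37878, i.e. γ^4 - 782γ^2 + 152881 - 151512 = 0, i.e. γ^4 - 782γ^2 + 1369 = 0. So γ is a root of x^4 - 782x^2 + 1369. This polynomial is irreducible over Q: it has no rational root (each ±√214 ± √177 is irrational), and any factorization into two quadratics over Q would force √(37878) ∈ Q (pairing opposite roots) or √214, √177 ∈ Q (other pairings), all impossible. Hence [Q(γ):Q] = 4 = [Q(√214, √177):Q], so Q(γ) = Q(√214, √177).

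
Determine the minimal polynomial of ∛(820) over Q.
m_α(x) = x^3 - 820

α satisfies α^3 = 820, so x^3 - 820 annihilates α. By the rational root test, a rational root p/q (in lowest terms) of x^3 - 820 would satisfy p^3 = 820 q^3, forcing q = 1 and p^3 = 820; but 820 is not a perfect cube, contradiction. A monic cubic over Q with no rational root is irreducible (any nontrivial factorization would include a linear factor). Hence x^3 - 820 is the minimal polynomial of α, and in particular [Q(α):Q] = 3.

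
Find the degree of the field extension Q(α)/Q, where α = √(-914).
[Q(α):Q] = 2

[Q(α):Q] equals the degree of the minimal polynomial of α. Here α^2 = -914 and x^2 + 914 is irreducible (d = -914 is squarefree, ≠ 1, hence not a square), so deg(m_α) = 2. Thus [Q(α):Q] = 2.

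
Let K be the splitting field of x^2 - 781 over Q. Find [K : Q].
[K : Q] = 2

f(x) = x^2 - 781 factors as (x - √781)(x + √781). The splitting field is K = Q(√781). Since 781 is squarefree and > 1, it is not a perfect square, so x^2 - 781 is irreducible over Q and [Q(√781) : Q] = 2. Hence [K : Q] = 2.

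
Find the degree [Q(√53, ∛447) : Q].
[Q(√53, ∛447) : Q] = 6

Let L = Q(√53, ∛447). Since Q(√53) ⊂ L and [Q(√53):Q] = 2, the tower law gives 2 | [L:Q]. Likewise Q(∛447) ⊂ L with [Q(∛447):Q] = 3 (because 447 is not a perfect cube), so 3 | [L:Q]. As gcd(2,3) = 1, [L:Q] is divisible by 6. Conversely L is generated over Q by √53 and ∛447, so [L:Q] ≤ 2·3 = 6. Therefore [Q(√53, ∛447) : Q] = 6.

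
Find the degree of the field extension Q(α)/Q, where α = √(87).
[Q(α):Q] = 2

[Q(α):Q] equals the degree of the minimal polynomial of α. Here α^2 = 87 and x^2 - 87 is irreducible (d = 87 is squarefree, ≠ 1, hence not a square), so deg(m_α) = 2. Thus [Q(α):Q] = 2.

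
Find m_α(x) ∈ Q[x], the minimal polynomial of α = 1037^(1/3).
m_α(x) = x^3 - 1037

α satisfies α^3 = 1037, so x^3 - 1037 annihilates α. By the rational root test, a rational root p/q (in lowest terms) of x^3 - 1037 would satisfy p^3 = 1037 q^3, forcing q = 1 and p^3 = 1037; but 1037 is not a perfect cube, contradiction. A monic cubic over Q with no rational root is irreducible (any nontrivial factorization would include a linear factor). Hence x^3 - 1037 is the minimal polynomial of α, and in particular [Q(α):Q] = 3.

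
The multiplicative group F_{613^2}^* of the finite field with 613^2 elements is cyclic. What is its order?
|F_{613^2}^*| = 375768

F_{613^2} has 613^2 = 375769 elements; its multiplicative group consists of all nonzero elements, so |F_{613^2}^*| = 375769 - 1 = 375768. (It is cyclic since any finite subgroup of the multiplicative group of a field is cyclic.)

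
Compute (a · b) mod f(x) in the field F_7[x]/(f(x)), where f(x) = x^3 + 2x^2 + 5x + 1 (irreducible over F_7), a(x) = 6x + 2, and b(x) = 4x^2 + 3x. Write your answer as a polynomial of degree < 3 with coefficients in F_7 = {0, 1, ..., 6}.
a · b ≡ 6x^2 + 5x + 4 (mod f(x))

Multiply in F_7[x]: a(x)·b(x) = (6x + 2)·(4x^2 + 3x) = 3x^3 + 5x^2 + 6x. This has degree ≥ 3, so divide by f(x) over F_7: 3x^3 + 5x^2 + 6x = (3)·(x^3 + 2x^2 + 5x + 1) + (6x^2 + 5x + 4). Hence a·b ≡ 6x^2 + 5x + 4 (mod f). (F_7[x]/(f) is a field with 7^3 = 343 elements since f is irreducible of degree 3.)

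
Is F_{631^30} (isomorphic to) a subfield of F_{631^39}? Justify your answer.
No: F_{631^30} is not a subfield of F_{631^39}

F_{p^m} embeds in F_{p^n} iff m | n. Here 30 ∤ 39 (since 39 = 1·30 + 9 with remainder 9 ≠ 0), so F_{631^30} is not a subfield of F_{631^39}. Equivalently: if it were, the tower law would give 30 = [F_{631^30}:F_631] dividing [F_{631^39}:F_631] = 39, contradiction.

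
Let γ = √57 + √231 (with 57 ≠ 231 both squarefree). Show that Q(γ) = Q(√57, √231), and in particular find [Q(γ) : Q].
[Q(γ) : Q] = 4 (equivalently, Q(γ) = Q(√57, √231))

Obviously Q(γ) ⊆ Q(√57, √231), and [Q(√57, √231):Q] = 4 (since 57, 231 are distinct squarefree integers > 1 with 13167 not a perfect square). To show equality we compute the minimal polynomial of γ. From γ = √57 + √231: γ^2 = 57 + 2√(13167) + 231 = 288 + 2√(13167), so γ^2 - 288 = 2√(13167); squaring, (γ^2 - 288)^2 = 4·13167, i.e. γ^4 - 576γ^2 + 82944 - 52668 = 0, i.e. γ^4 - 576γ^2 + 30276 = 0. So γ is a root of x^4 - 576x^2 + 30276. This polynomial is irreducible over Q: it has no rational root (each ±√57 ± √231 is irrational), and any factorization into two quadratics over Q would force √(13167) ∈ Q (pairing opposite roots) or √57, √231 ∈ Q (other pairings), all impossible. Hence [Q(γ):Q] = 4 = [Q(√57, √231):Q], so Q(γ) = Q(√57, √231).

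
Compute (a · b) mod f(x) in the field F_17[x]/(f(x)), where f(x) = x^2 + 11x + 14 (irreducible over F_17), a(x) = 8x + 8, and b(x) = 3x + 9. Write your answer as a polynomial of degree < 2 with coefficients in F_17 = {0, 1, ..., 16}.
a · b ≡ 2x + 8 (mod f(x))

Multiply in F_17[x]: a(x)·b(x) = (8x + 8)·(3x + 9) = 7x^2 + 11x + 4. This has degree ≥ 2, so divide by f(x) over F_17: 7x^2 + 11x + 4 = (7)·(x^2 + 11x + 14) + (2x + 8). Hence a·b ≡ 2x + 8 (mod f). (F_17[x]/(f) is a field with 17^2 = 289 elements since f is irreducible of degree 2.)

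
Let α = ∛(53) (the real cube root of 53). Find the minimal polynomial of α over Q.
m_α(x) = x^3 - 53

α satisfies α^3 = 53, so x^3 - 53 annihilates α. By the rational root test, a rational root p/q (in lowest terms) of x^3 - 53 would satisfy p^3 = 53 q^3, forcing q = 1 and p^3 = 53; but 53 is not a perfect cube, contradiction. A monic cubic over Q with no rational root is irreducible (any nontrivial factorization would include a linear factor). Hence x^3 - 53 is the minimal polynomial of α, and in particular [Q(α):Q] = 3.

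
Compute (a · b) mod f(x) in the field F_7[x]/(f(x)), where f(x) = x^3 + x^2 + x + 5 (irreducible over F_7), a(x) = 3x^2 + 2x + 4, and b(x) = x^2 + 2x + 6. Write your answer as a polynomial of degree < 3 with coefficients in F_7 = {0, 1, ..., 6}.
a · b ≡ 4x^2 + 6 (mod f(x))

Multiply in F_7[x]: a(x)·b(x) = (3x^2 + 2x + 4)·(x^2 + 2x + 6) = 3x^4 + x^3 + 5x^2 + 6x + 3. This has degree ≥ 3, so divide by f(x) over F_7: 3x^4 + x^3 + 5x^2 + 6x + 3 = (3x + 5)·(x^3 + x^2 + x + 5) + (4x^2 + 6). Hence a·b ≡ 4x^2 + 6 (mod f). (F_7[x]/(f) is a field with 7^3 = 343 elements since f is irreducible of degree 3.)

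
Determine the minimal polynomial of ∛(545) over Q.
m_α(x) = x^3 - 545

α satisfies α^3 = 545, so x^3 - 545 annihilates α. By the rational root test, a rational root p/q (in lowest terms) of x^3 - 545 would satisfy p^3 = 545 q^3, forcing q = 1 and p^3 = 545; but 545 is not a perfect cube, contradiction. A monic cubic over Q with no rational root is irreducible (any nontrivial factorization would include a linear factor). Hence x^3 - 545 is the minimal polynomial of α, and in particular [Q(α):Q] = 3.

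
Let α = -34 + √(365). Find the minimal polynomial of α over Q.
m_α(x) = x^2 + 68x + 791

From α + 34 = √(365), squaring gives (α + 34)^2 = 365, i.e. α^2 + 68α + 1156 = 365, so α^2 + 68α + 791 = 0. The discriminant of x^2 + 68x + 791 is (68)^2 - 4·(791) = 4624 - 3164 = 1460, and 4·(365) is not a perfect square in Q since 365 is squarefree and ≠ 1. Hence x^2 + 68x + 791 is irreducible over Q and is the minimal polynomial of α.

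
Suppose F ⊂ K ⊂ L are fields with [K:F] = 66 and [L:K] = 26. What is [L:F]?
[L:F] = 1716

The tower law says that for any tower of field extensions F ⊂ K ⊂ L with finite degrees, [L:F] = [L:K] · [K:F]. Here this gives [L:F] = 26 · 66 = 1716.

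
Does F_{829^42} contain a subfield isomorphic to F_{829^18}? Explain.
No: F_{829^18} is not a subfield of F_{829^42}

F_{p^m} embeds in F_{p^n} iff m | n. Here 18 ∤ 42 (since 42 = 2·18 + 6 with remainder 6 ≠ 0), so F_{829^18} is not a subfield of F_{829^42}. Equivalently: if it were, the tower law would give 18 = [F_{829^18}:F_829] dividing [F_{829^42}:F_829] = 42, contradiction.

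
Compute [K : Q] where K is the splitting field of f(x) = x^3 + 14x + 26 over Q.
[K : Q] = 6

By the rational root test, any rational root of the monic integer polynomial f(x) = x^3 + 14x + 26 must be an integer dividing the constant term 26, i.e. one of ±{1, 2, 13, 26}. Evaluating: f(1) = 41, f(-1) = 11, f(2) = 62, f(-2) = -10, f(13) = 2405, f(-13) = -2353, f(26) = 17966, f(-26) = -17914; none is 0, so f has no rational root and is therefore irreducible over Q (a cubic with no linear factor over a field is irreducible). For an irreducible cubic, the Galois group is A_3 or S_3 according as the discriminant disc(f) = -4a^3 - 27b^2 = -4·(14)^3 - 27·(26)^2 = -29228 is or is not a square in Q. Here disc(f) = -29228 is not a perfect square in Q, so the Galois group of f over Q is not contained in A_3 and must be all of S_3. The splitting field has degree |S_3| = 6 over Q, so [K : Q] = 6.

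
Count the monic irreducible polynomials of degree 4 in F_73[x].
There are 7098228 monic irreducible polynomials of degree 4 over F_73

Each element of F_{73^4} that lies in no proper subfield is a root of exactly one monic irreducible of degree 4 over F_73, and each such polynomial has 4 distinct roots in F_{73^4}. By Möbius inversion the count is N_73(4) = (1/4) Σ_{d|4} μ(4/d) · 73^d = (1/4)(μ(4)·73^1 + μ(2)·73^2 + μ(1)·73^4) = 28392912/4 = 7098228.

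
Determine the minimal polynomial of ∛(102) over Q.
m_α(x) = x^3 - 102

α satisfies α^3 = 102, so x^3 - 102 annihilates α. By the rational root test, a rational root p/q (in lowest terms) of x^3 - 102 would satisfy p^3 = 102 q^3, forcing q = 1 and p^3 = 102; but 102 is not a perfect cube, contradiction. A monic cubic over Q with no rational root is irreducible (any nontrivial factorization would include a linear factor). Hence x^3 - 102 is the minimal polynomial of α, and in particular [Q(α):Q] = 3.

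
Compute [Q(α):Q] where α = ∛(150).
[Q(α):Q] = 3

The minimal polynomial of α is x^3 - 150, irreducible over Q since 150 is not a perfect cube (so x^3 - 150 has no rational root). Hence [Q(α):Q] = deg(m_α) = 3.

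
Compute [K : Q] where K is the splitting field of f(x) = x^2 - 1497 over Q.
[K : Q] = 2

f(x) = x^2 - 1497 factors as (x - √1497)(x + √1497). The splitting field is K = Q(√1497). Since 1497 is squarefree and > 1, it is not a perfect square, so x^2 - 1497 is irreducible over Q and [Q(√1497) : Q] = 2. Hence [K : Q] = 2.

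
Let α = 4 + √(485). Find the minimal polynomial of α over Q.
m_α(x) = x^2 - 8x - 469

From α - 4 = √(485), squaring gives (α - 4)^2 = 485, i.e. α^2 - 8α + 16 = 485, so α^2 - 8α - 469 = 0. The discriminant of x^2 - 8x - 469 is (-8)^2 - 4·(-469) = 64 + 1876 = 1940, and 4·(485) is not a perfect square in Q since 485 is squarefree and ≠ 1. Hence x^2 - 8x - 469 is irreducible over Q and is the minimal polynomial of α.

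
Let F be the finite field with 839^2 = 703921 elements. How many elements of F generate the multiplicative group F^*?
There are φ(703920) = 160512 primitive elements

F_q^* is cyclic of order q - 1 = 703920. A cyclic group of order m has exactly φ(m) generators. Here m = 703920 = 2^4 · 3 · 5 · 7 · 419, so the number of primitive elements is φ(703920) = 160512.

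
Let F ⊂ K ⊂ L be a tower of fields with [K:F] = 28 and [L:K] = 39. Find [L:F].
[L:F] = 1092

The tower law says that for any tower of field extensions F ⊂ K ⊂ L with finite degrees, [L:F] = [L:K] · [K:F]. Here this gives [L:F] = 39 · 28 = 1092.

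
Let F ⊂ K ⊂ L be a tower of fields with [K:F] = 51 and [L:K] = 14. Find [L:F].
[L:F] = 714

The tower law says that for any tower of field extensions F ⊂ K ⊂ L with finite degrees, [L:F] = [L:K] · [K:F]. Here this gives [L:F] = 14 · 51 = 714.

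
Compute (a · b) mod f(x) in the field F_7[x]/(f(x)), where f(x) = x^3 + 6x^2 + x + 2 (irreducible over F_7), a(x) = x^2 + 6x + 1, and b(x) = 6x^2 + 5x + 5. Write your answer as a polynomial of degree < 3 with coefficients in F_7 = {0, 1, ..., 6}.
a · b ≡ 5x^2 + 4x + 2 (mod f(x))

Multiply in F_7[x]: a(x)·b(x) = (x^2 + 6x + 1)·(6x^2 + 5x + 5) = 6x^4 + 6x^3 + 6x^2 + 5. This has degree ≥ 3, so divide by f(x) over F_7: 6x^4 + 6x^3 + 6x^2 + 5 = (6x + 5)·(x^3 + 6x^2 + x + 2) + (5x^2 + 4x + 2). Hence a·b ≡ 5x^2 + 4x + 2 (mod f). (F_7[x]/(f) is a field with 7^3 = 343 elements since f is irreducible of degree 3.)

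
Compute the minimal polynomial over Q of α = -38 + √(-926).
m_α(x) = x^2 + 76x + 2370

From α + 38 = √(-926), squaring gives (α + 38)^2 = -926, i.e. α^2 + 76α + 1444 = -926, so α^2 + 76α + 2370 = 0. The discriminant of x^2 + 76x + 2370 is (76)^2 - 4·(2370) = 5776 - 9480 = -3704, and 4·(-926) is not a perfect square in Q since -926 is squarefree and ≠ 1. Hence x^2 + 76x + 2370 is irreducible over Q and is the minimal polynomial of α.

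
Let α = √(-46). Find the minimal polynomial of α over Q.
m_α(x) = x^2 + 46

α satisfies α^2 + 46 = 0, so x^2 + 46 annihilates α. Since d = -46 is squarefree and ≠ 1, it is not a perfect square in Q, so x^2 + 46 has no rational root and is therefore irreducible over Q (a degree-2 polynomial over a field is irreducible iff it has no root). Hence m_α(x) = x^2 + 46.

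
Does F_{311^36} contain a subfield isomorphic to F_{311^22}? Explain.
No: F_{311^22} is not a subfield of F_{311^36}

F_{p^m} embeds in F_{p^n} iff m | n. Here 22 ∤ 36 (since 36 = 1·22 + 14 with remainder 14 ≠ 0), so F_{311^22} is not a subfield of F_{311^36}. Equivalently: if it were, the tower law would give 22 = [F_{311^22}:F_311] dividing [F_{311^36}:F_311] = 36, contradiction.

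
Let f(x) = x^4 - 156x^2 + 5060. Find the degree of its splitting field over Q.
[K : Q] = 4

Solving the quadratic in x^2: x^2 = (156 ± √(156^2 - 4·5060))/2 = (156 ± √4096)/2 = (156 ± 64)/2, giving x^2 = 110 or x^2 = 46. So f(x) = (x^2 - 110)(x^2 - 46) and the roots of f are ±√110, ±√46. Hence the splitting field is K = Q(√110, √46). Since 110 and 46 are distinct squarefree integers > 1, their product 5060 is not a perfect square, so √46 ∉ Q(√110). By the tower law [K:Q] = [Q(√110,√46):Q(√110)] · [Q(√110):Q] = 2 · 2 = 4.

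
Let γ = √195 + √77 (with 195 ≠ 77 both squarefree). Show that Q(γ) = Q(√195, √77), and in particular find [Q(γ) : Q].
[Q(γ) : Q] = 4 (equivalently, Q(γ) = Q(√195, √77))

Obviously Q(γ) ⊆ Q(√195, √77), and [Q(√195, √77):Q] = 4 (since 195, 77 are distinct squarefree integers > 1 with 15015 not a perfect square). To show equality we compute the minimal polynomial of γ. From γ = √195 + √77: γ^2 = 195 + 2√(15015) + 77 = 272 + 2√(15015), so γ^2 - 272 = 2√(15015); squaring, (γ^2 - 272)^2 = 4·15015, i.e. γ^4 - 544γ^2 + 73984 - 60060 = 0, i.e. γ^4 - 544γ^2 + 13924 = 0. So γ is a root of x^4 - 544x^2 + 13924. This polynomial is irreducible over Q: it has no rational root (each ±√195 ± √77 is irrational), and any factorization into two quadratics over Q would force √(15015) ∈ Q (pairing opposite roots) or √195, √77 ∈ Q (other pairings), all impossible. Hence [Q(γ):Q] = 4 = [Q(√195, √77):Q], so Q(γ) = Q(√195, √77).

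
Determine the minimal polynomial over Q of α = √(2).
m_α(x) = x^2 - 2

α satisfies α^2 - 2 = 0, so x^2 - 2 annihilates α. Since d = 2 is squarefree and ≠ 1, it is not a perfect square in Q, so x^2 - 2 has no rational root and is therefore irreducible over Q (a degree-2 polynomial over a field is irreducible iff it has no root). Hence m_α(x) = x^2 - 2.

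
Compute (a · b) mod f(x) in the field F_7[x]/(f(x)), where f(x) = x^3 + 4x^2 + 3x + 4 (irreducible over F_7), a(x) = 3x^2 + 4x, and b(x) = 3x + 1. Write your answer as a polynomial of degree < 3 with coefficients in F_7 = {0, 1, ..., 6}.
a · b ≡ 5x + 6 (mod f(x))

Multiply in F_7[x]: a(x)·b(x) = (3x^2 + 4x)·(3x + 1) = 2x^3 + x^2 + 4x. This has degree ≥ 3, so divide by f(x) over F_7: 2x^3 + x^2 + 4x = (2)·(x^3 + 4x^2 + 3x + 4) + (5x + 6). Hence a·b ≡ 5x + 6 (mod f). (F_7[x]/(f) is a field with 7^3 = 343 elements since f is irreducible of degree 3.)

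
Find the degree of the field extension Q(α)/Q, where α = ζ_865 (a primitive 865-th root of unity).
[Q(α):Q] = 688

The minimal polynomial of ζ_865 over Q is the 865-th cyclotomic polynomial Φ_865(x), which is irreducible over Q and has degree φ(865) = 688. Hence [Q(α):Q] = φ(865) = 688.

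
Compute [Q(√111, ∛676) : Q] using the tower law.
[Q(√111, ∛676) : Q] = 6

Let L = Q(√111, ∛676). Since Q(√111) ⊂ L and [Q(√111):Q] = 2, the tower law gives 2 | [L:Q]. Likewise Q(∛676) ⊂ L with [Q(∛676):Q] = 3 (because 676 is not a perfect cube), so 3 | [L:Q]. As gcd(2,3) = 1, [L:Q] is divisible by 6. Conversely L is generated over Q by √111 and ∛676, so [L:Q] ≤ 2·3 = 6. Therefore [Q(√111, ∛676) : Q] = 6.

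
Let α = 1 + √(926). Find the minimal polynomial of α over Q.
m_α(x) = x^2 - 2x - 925

From α - 1 = √(926), squaring gives (α - 1)^2 = 926, i.e. α^2 - 2α + 1 = 926, so α^2 - 2α - 925 = 0. The discriminant of x^2 - 2x - 925 is (-2)^2 - 4·(-925) = 4 + 3700 = 3704, and 4·(926) is not a perfect square in Q since 926 is squarefree and ≠ 1. Hence x^2 - 2x - 925 is irreducible over Q and is the minimal polynomial of α.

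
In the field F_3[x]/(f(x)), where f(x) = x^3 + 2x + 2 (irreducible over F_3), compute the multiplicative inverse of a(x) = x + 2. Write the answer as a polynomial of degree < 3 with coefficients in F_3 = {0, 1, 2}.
a(x)^(-1) ≡ x^2 + x (mod f(x))

Since f is irreducible over F_3, F_3[x]/(f) is a field and a(x) ≠ 0 has an inverse. Apply the extended Euclidean algorithm to f(x) and a(x) in F_3[x]: f(x) = (x^2 + x)·a(x) + (2). The last nonzero remainder is the constant 2 = gcd(f, a) in F_3. Back-substituting through the division chain expresses 2 = s(x)·a(x) + t(x)·f(x) with s(x) ≡ 2x^2 + 2x (mod f), so (2x^2 + 2x)·a(x) ≡ 2 (mod f). Multiplying by 2^(-1) ≡ 2 in F_3 gives a(x)^(-1) ≡ 2·(2x^2 + 2x) ≡ x^2 + x (mod f). Check: (x + 2)·(x^2 + x) = x^3 + 2x ≡ 1 (mod x^3 + 2x + 2).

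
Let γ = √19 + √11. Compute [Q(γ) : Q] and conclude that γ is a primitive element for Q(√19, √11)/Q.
[Q(γ) : Q] = 4 (equivalently, Q(γ) = Q(√19, √11))

Obviously Q(γ) ⊆ Q(√19, √11), and [Q(√19, √11):Q] = 4 (since 19, 11 are distinct squarefree integers > 1 with 209 not a perfect square). To show equality we compute the minimal polynomial of γ. From γ = √19 + √11: γ^2 = 19 + 2√(209) + 11 = 30 + 2√(209), so γ^2 - 30 = 2√(209); squaring, (γ^2 - 30)^2 = 4·209, i.e. γ^4 - 60γ^2 + 900 - 836 = 0, i.e. γ^4 - 60γ^2 + 64 = 0. So γ is a root of x^4 - 60x^2 + 64. This polynomial is irreducible over Q: it has no rational root (each ±√19 ± √11 is irrational), and any factorization into two quadratics over Q would force √(209) ∈ Q (pairing opposite roots) or √19, √11 ∈ Q (other pairings), all impossible. Hence [Q(γ):Q] = 4 = [Q(√19, √11):Q], so Q(γ) = Q(√19, √11).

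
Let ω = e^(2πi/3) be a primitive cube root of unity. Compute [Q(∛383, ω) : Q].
[Q(∛383, ω) : Q] = 6

[Q(∛383):Q] = 3 (min poly x^3 - 383, irreducible since 383 is not a perfect cube). [Q(ω):Q] = 2 (min poly x^2 + x + 1). Since Q(∛383) ⊂ R and ω ∉ R, we have ω ∉ Q(∛383), so x^2 + x + 1 remains irreducible over Q(∛383) and [Q(∛383, ω) : Q(∛383)] = 2. By the tower law, [Q(∛383, ω) : Q] = 3 · 2 = 6. (In fact Q(∛383, ω) is the splitting field of x^3 - 383 over Q.)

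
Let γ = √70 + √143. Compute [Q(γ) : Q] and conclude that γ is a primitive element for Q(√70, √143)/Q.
[Q(γ) : Q] = 4 (equivalently, Q(γ) = Q(√70, √143))

Obviously Q(γ) ⊆ Q(√70, √143), and [Q(√70, √143):Q] = 4 (since 70, 143 are distinct squarefree integers > 1 with 10010 not a perfect square). To show equality we compute the minimal polynomial of γ. From γ = √70 + √143: γ^2 = 70 + 2√(10010) + 143 = 213 + 2√(10010), so γ^2 - 213 = 2√(10010); squaring, (γ^2 - 213)^2 = 4·10010, i.e. γ^4 - 426γ^2 + 45369 - 40040 = 0, i.e. γ^4 - 426γ^2 + 5329 = 0. So γ is a root of x^4 - 426x^2 + 5329. This polynomial is irreducible over Q: it has no rational root (each ±√70 ± √143 is irrational), and any factorization into two quadratics over Q would force √(10010) ∈ Q (pairing opposite roots) or √70, √143 ∈ Q (other pairings), all impossible. Hence [Q(γ):Q] = 4 = [Q(√70, √143):Q], so Q(γ) = Q(√70, √143).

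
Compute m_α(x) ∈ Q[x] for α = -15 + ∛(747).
m_α(x) = x^3 + 45x^2 + 675x + 2628

Set β = α + 15 = ∛(747), so β^3 = 747. Then (α + 15)^3 - 747 = 0, i.e. α is a root of g(x) = (x + 15)^3 - 747 = x^3 + 45x^2 + 675x + 2628. Since g(x) = h(x + 15) where h(x) = x^3 - 747, and h is irreducible over Q (because 747 is not a perfect cube, so h has no rational root, and a monic cubic with no rational root is irreducible), g is also irreducible (irreducibility is preserved under the substitution x → x + 15). Hence m_α(x) = x^3 + 45x^2 + 675x + 2628.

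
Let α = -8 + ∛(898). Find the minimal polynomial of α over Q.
m_α(x) = x^3 + 24x^2 + 192x - 386

Set β = α + 8 = ∛(898), so β^3 = 898. Then (α + 8)^3 - 898 = 0, i.e. α is a root of g(x) = (x + 8)^3 - 898 = x^3 + 24x^2 + 192x - 386. Since g(x) = h(x + 8) where h(x) = x^3 - 898, and h is irreducible over Q (because 898 is not a perfect cube, so h has no rational root, and a monic cubic with no rational root is irreducible), g is also irreducible (irreducibility is preserved under the substitution x → x + 8). Hence m_α(x) = x^3 + 24x^2 + 192x - 386.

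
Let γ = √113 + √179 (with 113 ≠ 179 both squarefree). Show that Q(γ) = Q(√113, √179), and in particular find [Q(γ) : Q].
[Q(γ) : Q] = 4 (equivalently, Q(γ) = Q(√113, √179))

Obviously Q(γ) ⊆ Q(√113, √179), and [Q(√113, √179):Q] = 4 (since 113, 179 are distinct squarefree integers > 1 with 20227 not a perfect square). To show equality we compute the minimal polynomial of γ. From γ = √113 + √179: γ^2 = 113 + 2√(20227) + 179 = 292 + 2√(20227), so γ^2 - 292 = 2√(20227); squaring, (γ^2 - 292)^2 = 4·20227, i.e. γ^4 - 584γ^2 + 85264 - 80908 = 0, i.e. γ^4 - 584γ^2 + 4356 = 0. So γ is a root of x^4 - 584x^2 + 4356. This polynomial is irreducible over Q: it has no rational root (each ±√113 ± √179 is irrational), and any factorization into two quadratics over Q would force √(20227) ∈ Q (pairing opposite roots) or √113, √179 ∈ Q (other pairings), all impossible. Hence [Q(γ):Q] = 4 = [Q(√113, √179):Q], so Q(γ) = Q(√113, √179).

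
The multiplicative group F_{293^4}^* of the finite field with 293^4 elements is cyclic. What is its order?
|F_{293^4}^*| = 7370050800

F_{293^4} has 293^4 = 7370050801 elements; its multiplicative group consists of all nonzero elements, so |F_{293^4}^*| = 7370050801 - 1 = 7370050800. (It is cyclic since any finite subgroup of the multiplicative group of a field is cyclic.)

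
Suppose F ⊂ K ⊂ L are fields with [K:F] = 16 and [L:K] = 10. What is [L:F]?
[L:F] = 160

The tower law says that for any tower of field extensions F ⊂ K ⊂ L with finite degrees, [L:F] = [L:K] · [K:F]. Here this gives [L:F] = 10 · 16 = 160.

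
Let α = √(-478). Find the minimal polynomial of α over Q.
m_α(x) = x^2 + 478

α satisfies α^2 + 478 = 0, so x^2 + 478 annihilates α. Since d = -478 is squarefree and ≠ 1, it is not a perfect square in Q, so x^2 + 478 has no rational root and is therefore irreducible over Q (a degree-2 polynomial over a field is irreducible iff it has no root). Hence m_α(x) = x^2 + 478.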